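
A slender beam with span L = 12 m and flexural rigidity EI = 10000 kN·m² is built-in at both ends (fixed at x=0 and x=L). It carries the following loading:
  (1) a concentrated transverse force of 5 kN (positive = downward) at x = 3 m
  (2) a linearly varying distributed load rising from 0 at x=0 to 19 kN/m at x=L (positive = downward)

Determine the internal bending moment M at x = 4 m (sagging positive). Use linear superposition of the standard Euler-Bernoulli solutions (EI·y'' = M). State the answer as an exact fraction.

M(4) = 23147/720 kN·m

Load 1 — point force P=5 kN at a=3 m (b=L-a=9):
  M_1 = Pa²(a+3b)(L-x)/L³ - Pa²b/L²  [x>a] = 5·3²·(3+3·9)·(12-4)/12³ - 5·3²·9/12² = 55/16 kN·m
Load 2 — triangular load w₀=19 kN/m (0→w₀ over full span):
  M_2 = 3w₀Lx/20 - w₀L²/30 - w₀x³/(6L) = 3·19·12·4/20 - 19·12²/30 - 19·4³/(6·12) = 1292/45 kN·m
Superposition: M = Σ M_i = 23147/720 kN·m ≈ 32.148611 kN·m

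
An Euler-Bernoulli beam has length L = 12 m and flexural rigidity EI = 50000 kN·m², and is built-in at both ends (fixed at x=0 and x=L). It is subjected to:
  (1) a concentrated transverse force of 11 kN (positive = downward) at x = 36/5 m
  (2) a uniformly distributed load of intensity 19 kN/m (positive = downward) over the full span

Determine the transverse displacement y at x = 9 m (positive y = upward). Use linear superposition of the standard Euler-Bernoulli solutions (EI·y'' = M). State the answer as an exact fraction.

Load 1 — point force P=11 kN at a=36/5 m (b=L-a=24/5):
  y_1 = -Pa²(L-x)²(3bL-(3b+a)(L-x))/(6L³EI)  [x>a] = -11·(36/5)²·(12-9)²·(3·(24/5)·12-(3·(24/5)+(36/5))·(12-9))/(6·12³·50000) = -2673/2500000 m
Load 2 — uniform load w=19 kN/m over full span:
  y_2 = -wx²(L-x)²/(24EI) = -19·9²·(12-9)²/(24·50000) = -4617/400000 m
Superposition: y = Σ y_i = -126117/10000000 m ≈ -0.012612 m

y(9) = -126117/10000000 m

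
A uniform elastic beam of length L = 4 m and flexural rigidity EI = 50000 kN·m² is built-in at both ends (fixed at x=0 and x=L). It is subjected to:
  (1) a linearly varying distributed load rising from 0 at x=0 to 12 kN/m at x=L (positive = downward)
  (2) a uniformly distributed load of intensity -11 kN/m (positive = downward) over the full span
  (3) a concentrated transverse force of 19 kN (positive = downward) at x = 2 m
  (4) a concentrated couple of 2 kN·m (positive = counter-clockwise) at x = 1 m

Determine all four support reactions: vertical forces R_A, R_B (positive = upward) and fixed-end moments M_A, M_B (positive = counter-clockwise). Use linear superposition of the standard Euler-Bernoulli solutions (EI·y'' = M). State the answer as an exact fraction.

Load 1 — triangular load w₀=12 kN/m (0→w₀ over full span):
  R_A = 3w₀L/20 = 3·12·4/20 = 36/5 kN
  M_A = w₀L²/30 = 12·4²/30 = 32/5 kN·m
  R_B = 7w₀L/20 = 7·12·4/20 = 84/5 kN
  M_B = -w₀L²/20 = -12·4²/20 = -48/5 kN·m
Load 2 — uniform load w=-11 kN/m over full span:
  R_A = wL/2 = (-11)·4/2 = -22 kN
  M_A = wL²/12 = (-11)·4²/12 = -44/3 kN·m
  R_B = wL/2 = (-11)·4/2 = -22 kN
  M_B = -wL²/12 = -(-11)·4²/12 = 44/3 kN·m
Load 3 — point force P=19 kN at a=2 m (b=L-a=2):
  R_A = Pb²(3a+b)/L³ = 19·2²·(3·2+2)/4³ = 19/2 kN
  M_A = Pab²/L² = 19·2·2²/4² = 19/2 kN·m
  R_B = Pa²(a+3b)/L³ = 19·2²·(2+3·2)/4³ = 19/2 kN
  M_B = -Pa²b/L² = -19·2²·2/4² = -19/2 kN·m
Load 4 — applied couple M₀=2 kN·m at a=1 m (b=L-a=3):
  R_A = 6M₀ab/L³ = 6·2·1·3/4³ = 9/16 kN
  M_A = M₀b(2a-b)/L² = 2·3·(2·1-3)/4² = -3/8 kN·m
  R_B = -6M₀ab/L³ = -6·2·1·3/4³ = -9/16 kN
  M_B = M₀a(2b-a)/L² = 2·1·(2·3-1)/4² = 5/8 kN·m
Superposition: R_A = -379/80 kN, M_A = 103/120 kN·m, R_B = 299/80 kN, M_B = -457/120 kN·m

R_A = -379/80 kN, M_A = 103/120 kN·m, R_B = 299/80 kN, M_B = -457/120 kN·m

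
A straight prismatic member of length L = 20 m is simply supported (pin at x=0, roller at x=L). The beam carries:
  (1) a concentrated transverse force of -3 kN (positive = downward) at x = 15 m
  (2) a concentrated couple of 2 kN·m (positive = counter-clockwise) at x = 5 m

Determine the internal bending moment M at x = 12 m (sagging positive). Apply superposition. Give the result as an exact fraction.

M(12) = -49/5 kN·m

Load 1 — point force P=-3 kN at a=15 m (b=L-a=5):
  M_1 = Pbx/L  [x≤a] = (-3)·5·12/20 = -9 kN·m
Load 2 — applied couple M₀=2 kN·m at a=5 m (b=L-a=15):
  M_2 = M₀x/L - M₀  [x>a] = 2·12/20 - 2 = -4/5 kN·m
Superposition: M = Σ M_i = -49/5 kN·m ≈ -9.800000 kN·m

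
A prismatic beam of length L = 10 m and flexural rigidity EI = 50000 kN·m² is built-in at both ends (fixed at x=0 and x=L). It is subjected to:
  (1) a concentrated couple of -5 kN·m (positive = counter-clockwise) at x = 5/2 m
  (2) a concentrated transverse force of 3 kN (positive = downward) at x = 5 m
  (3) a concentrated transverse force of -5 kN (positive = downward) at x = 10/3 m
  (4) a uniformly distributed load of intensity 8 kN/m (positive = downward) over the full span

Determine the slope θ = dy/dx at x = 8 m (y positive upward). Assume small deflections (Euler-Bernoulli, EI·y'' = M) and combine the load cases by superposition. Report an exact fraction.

θ(8) = 3547/2700000 rad

Load 1 — applied couple M₀=-5 kN·m at a=5/2 m (b=L-a=15/2):
  θ_1 = (R_Ax²/2 - M_Ax - M₀(x-a))/EI  [x>a] with R_A=-9/16, M_A=15/16 = ((-9/16)·8²/2 - (15/16)·8 - (-5)·(8-(5/2)))/50000 = 1/25000 rad
Load 2 — point force P=3 kN at a=5 m (b=L-a=5):
  θ_2 = Pa²(L-x)(2bL-(3b+a)(L-x))/(2L³EI)  [x>a] = 3·5²·(10-8)·(2·5·10-(3·5+5)·(10-8))/(2·10³·50000) = 9/100000 rad
Load 3 — point force P=-5 kN at a=10/3 m (b=L-a=20/3):
  θ_3 = Pa²(L-x)(2bL-(3b+a)(L-x))/(2L³EI)  [x>a] = (-5)·(10/3)²·(10-8)·(2·(20/3)·10-(3·(20/3)+(10/3))·(10-8))/(2·10³·50000) = -13/135000 rad
Load 4 — uniform load w=8 kN/m over full span:
  θ_4 = -wx(L-x)(L-2x)/(12EI) = -8·8·(10-8)·(10-2·8)/(12·50000) = 4/3125 rad
Superposition: θ = Σ θ_i = 3547/2700000 rad ≈ 0.001314 rad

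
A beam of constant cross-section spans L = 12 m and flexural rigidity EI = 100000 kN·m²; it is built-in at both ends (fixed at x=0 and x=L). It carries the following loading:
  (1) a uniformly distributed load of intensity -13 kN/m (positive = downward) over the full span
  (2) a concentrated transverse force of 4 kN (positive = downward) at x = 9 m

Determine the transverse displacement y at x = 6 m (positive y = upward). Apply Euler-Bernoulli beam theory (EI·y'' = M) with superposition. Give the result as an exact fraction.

Load 1 — uniform load w=-13 kN/m over full span:
  y_1 = -wx²(L-x)²/(24EI) = -(-13)·6²·(12-6)²/(24·100000) = 351/50000 m
Load 2 — point force P=4 kN at a=9 m (b=L-a=3):
  y_2 = -Pb²x²(3aL-(3a+b)x)/(6L³EI)  [x≤a] = -4·3²·6²·(3·9·12-(3·9+3)·6)/(6·12³·100000) = -9/50000 m
Superposition: y = Σ y_i = 171/25000 m ≈ 0.006840 m

y(6) = 171/25000 m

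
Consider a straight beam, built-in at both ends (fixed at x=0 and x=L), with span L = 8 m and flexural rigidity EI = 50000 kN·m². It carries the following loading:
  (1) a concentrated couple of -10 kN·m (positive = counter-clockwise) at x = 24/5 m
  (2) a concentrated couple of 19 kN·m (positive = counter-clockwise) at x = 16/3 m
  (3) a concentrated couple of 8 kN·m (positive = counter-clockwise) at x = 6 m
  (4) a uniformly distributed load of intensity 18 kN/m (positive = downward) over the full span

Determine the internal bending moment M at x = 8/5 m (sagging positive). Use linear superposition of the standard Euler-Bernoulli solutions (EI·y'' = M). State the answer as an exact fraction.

Load 1 — applied couple M₀=-10 kN·m at a=24/5 m (b=L-a=16/5):
  M_1 = R_Ax - M_A  [x≤a] with R_A=-9/5, M_A=-16/5 = (-9/5)·(8/5) - (-16/5) = 8/25 kN·m
Load 2 — applied couple M₀=19 kN·m at a=16/3 m (b=L-a=8/3):
  M_2 = R_Ax - M_A  [x≤a] with R_A=19/6, M_A=19/3 = (19/6)·(8/5) - (19/3) = -19/15 kN·m
Load 3 — applied couple M₀=8 kN·m at a=6 m (b=L-a=2):
  M_3 = R_Ax - M_A  [x≤a] with R_A=9/8, M_A=5/2 = (9/8)·(8/5) - (5/2) = -7/10 kN·m
Load 4 — uniform load w=18 kN/m over full span:
  M_4 = wLx/2 - wL²/12 - wx²/2 = 18·8·(8/5)/2 - 18·8²/12 - 18·(8/5)²/2 = -96/25 kN·m
Superposition: M = Σ M_i = -823/150 kN·m ≈ -5.486667 kN·m

M(8/5) = -823/150 kN·m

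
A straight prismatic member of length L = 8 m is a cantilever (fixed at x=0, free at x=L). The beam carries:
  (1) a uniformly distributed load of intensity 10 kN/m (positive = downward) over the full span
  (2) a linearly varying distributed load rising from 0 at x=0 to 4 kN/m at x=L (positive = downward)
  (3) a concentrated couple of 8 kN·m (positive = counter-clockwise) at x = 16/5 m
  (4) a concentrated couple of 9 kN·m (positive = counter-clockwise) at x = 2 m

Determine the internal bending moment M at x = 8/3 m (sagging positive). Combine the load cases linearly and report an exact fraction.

Load 1 — uniform load w=10 kN/m over full span:
  M_1 = -w(L-x)²/2 = -10·(8-(8/3))²/2 = -1280/9 kN·m
Load 2 — triangular load w₀=4 kN/m (0→w₀ over full span):
  M_2 = w₀Lx/2 - w₀L²/3 - w₀x³/(6L) = 4·8·(8/3)/2 - 4·8²/3 - 4·(8/3)³/(6·8) = -3584/81 kN·m
Load 3 — applied couple M₀=8 kN·m at a=16/5 m (b=L-a=24/5):
  M_3 = M₀  [x≤a] = 8 = 8 kN·m
Load 4 — applied couple M₀=9 kN·m at a=2 m (b=L-a=6):
  M_4 = 0  [x>a] = 0 kN·m
Superposition: M = Σ M_i = -14456/81 kN·m ≈ -178.469136 kN·m

M(8/3) = -14456/81 kN·m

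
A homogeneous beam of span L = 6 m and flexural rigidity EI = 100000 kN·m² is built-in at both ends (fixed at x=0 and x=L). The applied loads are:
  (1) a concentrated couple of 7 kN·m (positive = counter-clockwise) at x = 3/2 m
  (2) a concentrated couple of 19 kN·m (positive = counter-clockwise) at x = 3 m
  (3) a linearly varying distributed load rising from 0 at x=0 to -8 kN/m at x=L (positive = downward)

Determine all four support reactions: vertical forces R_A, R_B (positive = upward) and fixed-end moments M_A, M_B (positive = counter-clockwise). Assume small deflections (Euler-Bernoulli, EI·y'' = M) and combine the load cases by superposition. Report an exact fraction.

Load 1 — applied couple M₀=7 kN·m at a=3/2 m (b=L-a=9/2):
  R_A = 6M₀ab/L³ = 6·7·(3/2)·(9/2)/6³ = 21/16 kN
  M_A = M₀b(2a-b)/L² = 7·(9/2)·(2·(3/2)-(9/2))/6² = -21/16 kN·m
  R_B = -6M₀ab/L³ = -6·7·(3/2)·(9/2)/6³ = -21/16 kN
  M_B = M₀a(2b-a)/L² = 7·(3/2)·(2·(9/2)-(3/2))/6² = 35/16 kN·m
Load 2 — applied couple M₀=19 kN·m at a=3 m (b=L-a=3):
  R_A = 6M₀ab/L³ = 6·19·3·3/6³ = 19/4 kN
  M_A = M₀b(2a-b)/L² = 19·3·(2·3-3)/6² = 19/4 kN·m
  R_B = -6M₀ab/L³ = -6·19·3·3/6³ = -19/4 kN
  M_B = M₀a(2b-a)/L² = 19·3·(2·3-3)/6² = 19/4 kN·m
Load 3 — triangular load w₀=-8 kN/m (0→w₀ over full span):
  R_A = 3w₀L/20 = 3·(-8)·6/20 = -36/5 kN
  M_A = w₀L²/30 = (-8)·6²/30 = -48/5 kN·m
  R_B = 7w₀L/20 = 7·(-8)·6/20 = -84/5 kN
  M_B = -w₀L²/20 = -(-8)·6²/20 = 72/5 kN·m
Superposition: R_A = -91/80 kN, M_A = -493/80 kN·m, R_B = -1829/80 kN, M_B = 1707/80 kN·m

R_A = -91/80 kN, M_A = -493/80 kN·m, R_B = -1829/80 kN, M_B = 1707/80 kN·m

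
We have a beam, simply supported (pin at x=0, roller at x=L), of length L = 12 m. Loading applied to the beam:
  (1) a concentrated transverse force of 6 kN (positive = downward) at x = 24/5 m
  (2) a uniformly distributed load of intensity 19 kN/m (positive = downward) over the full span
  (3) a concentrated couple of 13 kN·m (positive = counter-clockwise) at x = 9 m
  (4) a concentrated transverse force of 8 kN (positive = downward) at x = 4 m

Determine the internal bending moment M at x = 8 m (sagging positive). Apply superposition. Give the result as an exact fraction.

M(8) = 4994/15 kN·m

Load 1 — point force P=6 kN at a=24/5 m (b=L-a=36/5):
  M_1 = Pa(L-x)/L  [x>a] = 6·(24/5)·(12-8)/12 = 48/5 kN·m
Load 2 — uniform load w=19 kN/m over full span:
  M_2 = wx(L-x)/2 = 19·8·(12-8)/2 = 304 kN·m
Load 3 — applied couple M₀=13 kN·m at a=9 m (b=L-a=3):
  M_3 = M₀x/L  [x≤a] = 13·8/12 = 26/3 kN·m
Load 4 — point force P=8 kN at a=4 m (b=L-a=8):
  M_4 = Pa(L-x)/L  [x>a] = 8·4·(12-8)/12 = 32/3 kN·m
Superposition: M = Σ M_i = 4994/15 kN·m ≈ 332.933333 kN·m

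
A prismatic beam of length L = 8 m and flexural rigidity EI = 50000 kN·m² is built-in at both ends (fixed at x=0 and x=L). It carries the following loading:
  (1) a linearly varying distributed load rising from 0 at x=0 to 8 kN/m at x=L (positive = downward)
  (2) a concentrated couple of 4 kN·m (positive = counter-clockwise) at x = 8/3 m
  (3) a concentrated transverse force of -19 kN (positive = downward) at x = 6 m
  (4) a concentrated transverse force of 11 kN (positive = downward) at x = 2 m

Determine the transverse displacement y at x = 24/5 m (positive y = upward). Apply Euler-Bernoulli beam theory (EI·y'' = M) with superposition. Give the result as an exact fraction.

y(24/5) = -776321/1757812500 m

Load 1 — triangular load w₀=8 kN/m (0→w₀ over full span):
  y_1 = -w₀x²(L-x)²(x+2L)/(120LEI) = -8·(24/5)²·(8-(24/5))²·((24/5)+2·8)/(120·8·50000) = -39936/48828125 m
Load 2 — applied couple M₀=4 kN·m at a=8/3 m (b=L-a=16/3):
  y_2 = (R_Ax³/6 - M_Ax²/2 - M₀(x-a)²/2)/EI  [x>a] with R_A=2/3, M_A=0 = ((2/3)·(24/5)³/6 - 0·(24/5)²/2 - 4·((24/5)-(8/3))²/2)/50000 = 224/3515625 m
Load 3 — point force P=-19 kN at a=6 m (b=L-a=2):
  y_3 = -Pb²x²(3aL-(3a+b)x)/(6L³EI)  [x≤a] = -(-19)·2²·(24/5)²·(3·6·8-(3·6+2)·(24/5))/(6·8³·50000) = 171/312500 m
Load 4 — point force P=11 kN at a=2 m (b=L-a=6):
  y_4 = -Pa²(L-x)²(3bL-(3b+a)(L-x))/(6L³EI)  [x>a] = -11·2²·(8-(24/5))²·(3·6·8-(3·6+2)·(8-(24/5)))/(6·8³·50000) = -11/46875 m
Superposition: y = Σ y_i = -776321/1757812500 m ≈ -0.000442 m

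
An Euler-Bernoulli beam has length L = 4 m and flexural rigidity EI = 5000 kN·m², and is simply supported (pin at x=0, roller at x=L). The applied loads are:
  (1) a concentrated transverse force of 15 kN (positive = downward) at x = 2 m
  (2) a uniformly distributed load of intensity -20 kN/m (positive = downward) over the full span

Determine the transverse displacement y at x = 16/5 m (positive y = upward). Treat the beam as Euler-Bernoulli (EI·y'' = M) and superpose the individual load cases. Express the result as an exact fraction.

Load 1 — point force P=15 kN at a=2 m (b=L-a=2):
  y_1 = -Pa(L-x)(2Lx-a²-x²)/(6LEI)  [x>a] = -15·2·(4-(16/5))·(2·4·(16/5)-2²-(16/5)²)/(6·4·5000) = -71/31250 m
Load 2 — uniform load w=-20 kN/m over full span:
  y_2 = -wx(L³-2Lx²+x³)/(24EI) = -(-20)·(16/5)·(4³-2·4·(16/5)²+(16/5)³)/(24·5000) = 1856/234375 m
Superposition: y = Σ y_i = 2647/468750 m ≈ 0.005647 m

y(16/5) = 2647/468750 m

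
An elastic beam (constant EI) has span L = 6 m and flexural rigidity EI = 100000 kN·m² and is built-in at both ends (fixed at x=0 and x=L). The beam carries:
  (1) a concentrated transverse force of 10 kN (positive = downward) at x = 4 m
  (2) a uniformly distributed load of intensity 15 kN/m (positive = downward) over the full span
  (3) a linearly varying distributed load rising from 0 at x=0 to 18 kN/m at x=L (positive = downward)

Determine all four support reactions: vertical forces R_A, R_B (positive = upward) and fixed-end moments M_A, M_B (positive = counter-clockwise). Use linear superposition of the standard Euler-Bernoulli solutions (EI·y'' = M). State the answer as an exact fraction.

Load 1 — point force P=10 kN at a=4 m (b=L-a=2):
  R_A = Pb²(3a+b)/L³ = 10·2²·(3·4+2)/6³ = 70/27 kN
  M_A = Pab²/L² = 10·4·2²/6² = 40/9 kN·m
  R_B = Pa²(a+3b)/L³ = 10·4²·(4+3·2)/6³ = 200/27 kN
  M_B = -Pa²b/L² = -10·4²·2/6² = -80/9 kN·m
Load 2 — uniform load w=15 kN/m over full span:
  R_A = wL/2 = 15·6/2 = 45 kN
  M_A = wL²/12 = 15·6²/12 = 45 kN·m
  R_B = wL/2 = 15·6/2 = 45 kN
  M_B = -wL²/12 = -15·6²/12 = -45 kN·m
Load 3 — triangular load w₀=18 kN/m (0→w₀ over full span):
  R_A = 3w₀L/20 = 3·18·6/20 = 81/5 kN
  M_A = w₀L²/30 = 18·6²/30 = 108/5 kN·m
  R_B = 7w₀L/20 = 7·18·6/20 = 189/5 kN
  M_B = -w₀L²/20 = -18·6²/20 = -162/5 kN·m
Superposition: R_A = 8612/135 kN, M_A = 3197/45 kN·m, R_B = 12178/135 kN, M_B = -3883/45 kN·m

R_A = 8612/135 kN, M_A = 3197/45 kN·m, R_B = 12178/135 kN, M_B = -3883/45 kN·m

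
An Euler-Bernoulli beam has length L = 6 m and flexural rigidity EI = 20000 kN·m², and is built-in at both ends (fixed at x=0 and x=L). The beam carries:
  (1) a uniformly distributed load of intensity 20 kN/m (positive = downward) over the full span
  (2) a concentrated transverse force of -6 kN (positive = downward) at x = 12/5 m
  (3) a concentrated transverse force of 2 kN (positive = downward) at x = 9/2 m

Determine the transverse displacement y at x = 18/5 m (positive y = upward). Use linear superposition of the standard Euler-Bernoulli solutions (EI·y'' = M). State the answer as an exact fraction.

Load 1 — uniform load w=20 kN/m over full span:
  y_1 = -wx²(L-x)²/(24EI) = -20·(18/5)²·(6-(18/5))²/(24·20000) = -243/78125 m
Load 2 — point force P=-6 kN at a=12/5 m (b=L-a=18/5):
  y_2 = -Pa²(L-x)²(3bL-(3b+a)(L-x))/(6L³EI)  [x>a] = -(-6)·(12/5)²·(6-(18/5))²·(3·(18/5)·6-(3·(18/5)+(12/5))·(6-(18/5)))/(6·6³·20000) = 2484/9765625 m
Load 3 — point force P=2 kN at a=9/2 m (b=L-a=3/2):
  y_3 = -Pb²x²(3aL-(3a+b)x)/(6L³EI)  [x≤a] = -2·(3/2)²·(18/5)²·(3·(9/2)·6-(3·(9/2)+(3/2))·(18/5))/(6·6³·20000) = -243/4000000 m
Superposition: y = Σ y_i = -7291971/2500000000 m ≈ -0.002917 m

y(18/5) = -7291971/2500000000 m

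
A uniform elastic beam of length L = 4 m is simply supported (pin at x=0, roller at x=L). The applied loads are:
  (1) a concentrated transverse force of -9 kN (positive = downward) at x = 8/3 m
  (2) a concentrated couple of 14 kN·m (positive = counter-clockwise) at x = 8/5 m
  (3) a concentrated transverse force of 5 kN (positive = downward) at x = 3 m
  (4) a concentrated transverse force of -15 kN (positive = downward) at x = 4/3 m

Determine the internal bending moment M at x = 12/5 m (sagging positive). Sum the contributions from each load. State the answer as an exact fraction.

Load 1 — point force P=-9 kN at a=8/3 m (b=L-a=4/3):
  M_1 = Pbx/L  [x≤a] = (-9)·(4/3)·(12/5)/4 = -36/5 kN·m
Load 2 — applied couple M₀=14 kN·m at a=8/5 m (b=L-a=12/5):
  M_2 = M₀x/L - M₀  [x>a] = 14·(12/5)/4 - 14 = -28/5 kN·m
Load 3 — point force P=5 kN at a=3 m (b=L-a=1):
  M_3 = Pbx/L  [x≤a] = 5·1·(12/5)/4 = 3 kN·m
Load 4 — point force P=-15 kN at a=4/3 m (b=L-a=8/3):
  M_4 = Pa(L-x)/L  [x>a] = (-15)·(4/3)·(4-(12/5))/4 = -8 kN·m
Superposition: M = Σ M_i = -89/5 kN·m ≈ -17.800000 kN·m

M(12/5) = -89/5 kN·m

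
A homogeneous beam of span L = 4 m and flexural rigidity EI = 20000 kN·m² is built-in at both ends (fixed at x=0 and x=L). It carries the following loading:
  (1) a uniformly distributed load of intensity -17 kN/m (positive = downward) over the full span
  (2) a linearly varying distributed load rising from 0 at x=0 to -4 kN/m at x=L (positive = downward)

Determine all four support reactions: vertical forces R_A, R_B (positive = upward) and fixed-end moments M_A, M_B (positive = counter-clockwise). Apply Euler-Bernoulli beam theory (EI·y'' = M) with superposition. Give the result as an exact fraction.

R_A = -182/5 kN, M_A = -124/5 kN·m, R_B = -198/5 kN, M_B = 388/15 kN·m

Load 1 — uniform load w=-17 kN/m over full span:
  R_A = wL/2 = (-17)·4/2 = -34 kN
  M_A = wL²/12 = (-17)·4²/12 = -68/3 kN·m
  R_B = wL/2 = (-17)·4/2 = -34 kN
  M_B = -wL²/12 = -(-17)·4²/12 = 68/3 kN·m
Load 2 — triangular load w₀=-4 kN/m (0→w₀ over full span):
  R_A = 3w₀L/20 = 3·(-4)·4/20 = -12/5 kN
  M_A = w₀L²/30 = (-4)·4²/30 = -32/15 kN·m
  R_B = 7w₀L/20 = 7·(-4)·4/20 = -28/5 kN
  M_B = -w₀L²/20 = -(-4)·4²/20 = 16/5 kN·m
Superposition: R_A = -182/5 kN, M_A = -124/5 kN·m, R_B = -198/5 kN, M_B = 388/15 kN·m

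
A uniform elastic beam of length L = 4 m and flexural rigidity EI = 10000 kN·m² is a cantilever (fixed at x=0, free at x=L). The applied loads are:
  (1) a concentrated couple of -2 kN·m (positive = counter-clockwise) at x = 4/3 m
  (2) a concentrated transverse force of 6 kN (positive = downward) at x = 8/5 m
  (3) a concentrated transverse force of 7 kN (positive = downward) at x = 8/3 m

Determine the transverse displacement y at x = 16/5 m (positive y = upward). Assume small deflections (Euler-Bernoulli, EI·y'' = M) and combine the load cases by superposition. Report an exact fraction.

y(16/5) = -10727/1265625 m

Load 1 — applied couple M₀=-2 kN·m at a=4/3 m (b=L-a=8/3):
  y_1 = M₀a(2x-a)/(2EI)  [x>a] = (-2)·(4/3)·(2·(16/5)-(4/3))/(2·10000) = -19/28125 m
Load 2 — point force P=6 kN at a=8/5 m (b=L-a=12/5):
  y_2 = -Pa²(3x-a)/(6EI)  [x>a] = -6·(8/5)²·(3·(16/5)-(8/5))/(6·10000) = -32/15625 m
Load 3 — point force P=7 kN at a=8/3 m (b=L-a=4/3):
  y_3 = -Pa²(3x-a)/(6EI)  [x>a] = -7·(8/3)²·(3·(16/5)-(8/3))/(6·10000) = -1456/253125 m
Superposition: y = Σ y_i = -10727/1265625 m ≈ -0.008476 m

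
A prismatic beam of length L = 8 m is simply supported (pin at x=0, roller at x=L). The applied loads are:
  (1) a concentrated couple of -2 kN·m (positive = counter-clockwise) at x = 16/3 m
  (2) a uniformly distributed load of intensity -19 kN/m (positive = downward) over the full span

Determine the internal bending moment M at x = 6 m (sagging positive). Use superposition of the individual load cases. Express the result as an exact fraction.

Load 1 — applied couple M₀=-2 kN·m at a=16/3 m (b=L-a=8/3):
  M_1 = M₀x/L - M₀  [x>a] = (-2)·6/8 - (-2) = 1/2 kN·m
Load 2 — uniform load w=-19 kN/m over full span:
  M_2 = wx(L-x)/2 = (-19)·6·(8-6)/2 = -114 kN·m
Superposition: M = Σ M_i = -227/2 kN·m ≈ -113.500000 kN·m

M(6) = -227/2 kN·m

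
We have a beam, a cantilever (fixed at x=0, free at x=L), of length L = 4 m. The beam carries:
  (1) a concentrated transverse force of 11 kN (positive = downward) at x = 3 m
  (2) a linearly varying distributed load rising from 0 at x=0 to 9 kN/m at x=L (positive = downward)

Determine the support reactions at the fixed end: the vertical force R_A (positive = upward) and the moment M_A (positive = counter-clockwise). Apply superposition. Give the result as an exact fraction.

Load 1 — point force P=11 kN at a=3 m (b=L-a=1):
  R_A = P = 11 kN
  M_A = Pa = 11·3 = 33 kN·m
Load 2 — triangular load w₀=9 kN/m (0→w₀ over full span):
  R_A = w₀L/2 = 9·4/2 = 18 kN
  M_A = w₀L²/3 = 9·4²/3 = 48 kN·m
Superposition: R_A = 29 kN, M_A = 81 kN·m

R_A = 29 kN, M_A = 81 kN·m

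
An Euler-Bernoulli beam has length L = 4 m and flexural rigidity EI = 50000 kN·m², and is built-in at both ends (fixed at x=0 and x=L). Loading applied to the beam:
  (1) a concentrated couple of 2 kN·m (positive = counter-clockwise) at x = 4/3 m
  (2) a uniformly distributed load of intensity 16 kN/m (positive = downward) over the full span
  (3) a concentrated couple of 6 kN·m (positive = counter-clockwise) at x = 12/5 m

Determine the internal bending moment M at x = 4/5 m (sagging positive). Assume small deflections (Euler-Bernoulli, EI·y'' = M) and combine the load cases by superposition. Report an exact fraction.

Load 1 — applied couple M₀=2 kN·m at a=4/3 m (b=L-a=8/3):
  M_1 = R_Ax - M_A  [x≤a] with R_A=2/3, M_A=0 = (2/3)·(4/5) - 0 = 8/15 kN·m
Load 2 — uniform load w=16 kN/m over full span:
  M_2 = wLx/2 - wL²/12 - wx²/2 = 16·4·(4/5)/2 - 16·4²/12 - 16·(4/5)²/2 = -64/75 kN·m
Load 3 — applied couple M₀=6 kN·m at a=12/5 m (b=L-a=8/5):
  M_3 = R_Ax - M_A  [x≤a] with R_A=54/25, M_A=48/25 = (54/25)·(4/5) - (48/25) = -24/125 kN·m
Superposition: M = Σ M_i = -64/125 kN·m ≈ -0.512000 kN·m

M(4/5) = -64/125 kN·m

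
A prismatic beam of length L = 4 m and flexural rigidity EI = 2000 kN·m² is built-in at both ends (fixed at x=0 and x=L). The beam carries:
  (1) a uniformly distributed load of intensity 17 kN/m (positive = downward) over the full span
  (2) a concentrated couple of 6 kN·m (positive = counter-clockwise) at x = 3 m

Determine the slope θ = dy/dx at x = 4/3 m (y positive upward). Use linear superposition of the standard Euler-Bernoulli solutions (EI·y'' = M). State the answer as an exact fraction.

Load 1 — uniform load w=17 kN/m over full span:
  θ_1 = -wx(L-x)(L-2x)/(12EI) = -17·(4/3)·(4-(4/3))·(4-2·(4/3))/(12·2000) = -34/10125 rad
Load 2 — applied couple M₀=6 kN·m at a=3 m (b=L-a=1):
  θ_2 = (R_Ax²/2 - M_Ax)/EI  [x≤a] with R_A=27/16, M_A=15/8 = ((27/16)·(4/3)²/2 - (15/8)·(4/3))/2000 = -1/2000 rad
Superposition: θ = Σ θ_i = -5/1296 rad ≈ -0.003858 rad

θ(4/3) = -5/1296 rad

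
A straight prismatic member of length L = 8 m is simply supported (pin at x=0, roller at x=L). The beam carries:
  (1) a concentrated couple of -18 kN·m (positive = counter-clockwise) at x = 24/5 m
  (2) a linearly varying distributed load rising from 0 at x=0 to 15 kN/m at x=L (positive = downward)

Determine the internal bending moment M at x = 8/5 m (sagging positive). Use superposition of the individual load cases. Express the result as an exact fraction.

M(8/5) = 678/25 kN·m

Load 1 — applied couple M₀=-18 kN·m at a=24/5 m (b=L-a=16/5):
  M_1 = M₀x/L  [x≤a] = (-18)·(8/5)/8 = -18/5 kN·m
Load 2 — triangular load w₀=15 kN/m (0→w₀ over full span):
  M_2 = w₀Lx/6 - w₀x³/(6L) = 15·8·(8/5)/6 - 15·(8/5)³/(6·8) = 768/25 kN·m
Superposition: M = Σ M_i = 678/25 kN·m ≈ 27.120000 kN·m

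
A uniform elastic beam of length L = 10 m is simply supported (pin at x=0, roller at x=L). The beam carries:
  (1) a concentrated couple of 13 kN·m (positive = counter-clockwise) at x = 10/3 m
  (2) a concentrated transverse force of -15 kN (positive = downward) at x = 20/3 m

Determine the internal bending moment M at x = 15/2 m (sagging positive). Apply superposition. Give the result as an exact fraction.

Load 1 — applied couple M₀=13 kN·m at a=10/3 m (b=L-a=20/3):
  M_1 = M₀x/L - M₀  [x>a] = 13·(15/2)/10 - 13 = -13/4 kN·m
Load 2 — point force P=-15 kN at a=20/3 m (b=L-a=10/3):
  M_2 = Pa(L-x)/L  [x>a] = (-15)·(20/3)·(10-(15/2))/10 = -25 kN·m
Superposition: M = Σ M_i = -113/4 kN·m ≈ -28.250000 kN·m

M(15/2) = -113/4 kN·m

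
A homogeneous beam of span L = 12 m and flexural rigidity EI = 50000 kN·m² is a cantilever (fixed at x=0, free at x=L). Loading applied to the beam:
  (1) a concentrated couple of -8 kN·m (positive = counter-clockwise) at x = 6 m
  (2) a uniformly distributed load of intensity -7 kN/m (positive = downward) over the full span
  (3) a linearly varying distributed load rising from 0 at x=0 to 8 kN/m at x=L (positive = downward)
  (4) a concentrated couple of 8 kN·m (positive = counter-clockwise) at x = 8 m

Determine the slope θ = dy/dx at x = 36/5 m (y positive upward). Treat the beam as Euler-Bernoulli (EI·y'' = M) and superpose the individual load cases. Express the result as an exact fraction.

Load 1 — applied couple M₀=-8 kN·m at a=6 m (b=L-a=6):
  θ_1 = M₀a/EI  [x>a] = (-8)·6/50000 = -3/3125 rad
Load 2 — uniform load w=-7 kN/m over full span:
  θ_2 = -wx(x²-3Lx+3L²)/(6EI) = -(-7)·(36/5)·((36/5)²-3·12·(36/5)+3·12²)/(6·50000) = 14742/390625 rad
Load 3 — triangular load w₀=8 kN/m (0→w₀ over full span):
  θ_3 = (w₀Lx²/4-w₀L²x/3-w₀x⁴/(24L))/EI = (8·12·(36/5)²/4-8·12²·(36/5)/3-8·(36/5)⁴/(24·12))/50000 = -62316/1953125 rad
Load 4 — applied couple M₀=8 kN·m at a=8 m (b=L-a=4):
  θ_4 = M₀x/EI  [x≤a] = 8·(36/5)/50000 = 18/15625 rad
Superposition: θ = Σ θ_i = 11769/1953125 rad ≈ 0.006026 rad

θ(36/5) = 11769/1953125 rad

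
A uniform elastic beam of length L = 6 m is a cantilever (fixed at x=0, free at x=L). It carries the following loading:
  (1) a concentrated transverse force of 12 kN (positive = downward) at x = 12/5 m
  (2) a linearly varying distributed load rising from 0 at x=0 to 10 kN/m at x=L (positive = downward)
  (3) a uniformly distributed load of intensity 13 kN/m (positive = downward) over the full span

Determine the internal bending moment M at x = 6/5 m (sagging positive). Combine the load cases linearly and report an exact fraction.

M(6/5) = -6216/25 kN·m

Load 1 — point force P=12 kN at a=12/5 m (b=L-a=18/5):
  M_1 = -P(a-x)  [x≤a] = -12·((12/5)-(6/5)) = -72/5 kN·m
Load 2 — triangular load w₀=10 kN/m (0→w₀ over full span):
  M_2 = w₀Lx/2 - w₀L²/3 - w₀x³/(6L) = 10·6·(6/5)/2 - 10·6²/3 - 10·(6/5)³/(6·6) = -2112/25 kN·m
Load 3 — uniform load w=13 kN/m over full span:
  M_3 = -w(L-x)²/2 = -13·(6-(6/5))²/2 = -3744/25 kN·m
Superposition: M = Σ M_i = -6216/25 kN·m ≈ -248.640000 kN·m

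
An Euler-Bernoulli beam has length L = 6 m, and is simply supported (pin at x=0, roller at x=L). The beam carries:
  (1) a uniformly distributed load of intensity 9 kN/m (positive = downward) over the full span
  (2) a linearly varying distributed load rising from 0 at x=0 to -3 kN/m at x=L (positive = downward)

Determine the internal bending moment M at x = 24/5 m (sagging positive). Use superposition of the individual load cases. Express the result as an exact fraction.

M(24/5) = 2592/125 kN·m

Load 1 — uniform load w=9 kN/m over full span:
  M_1 = wx(L-x)/2 = 9·(24/5)·(6-(24/5))/2 = 648/25 kN·m
Load 2 — triangular load w₀=-3 kN/m (0→w₀ over full span):
  M_2 = w₀Lx/6 - w₀x³/(6L) = (-3)·6·(24/5)/6 - (-3)·(24/5)³/(6·6) = -648/125 kN·m
Superposition: M = Σ M_i = 2592/125 kN·m ≈ 20.736000 kN·m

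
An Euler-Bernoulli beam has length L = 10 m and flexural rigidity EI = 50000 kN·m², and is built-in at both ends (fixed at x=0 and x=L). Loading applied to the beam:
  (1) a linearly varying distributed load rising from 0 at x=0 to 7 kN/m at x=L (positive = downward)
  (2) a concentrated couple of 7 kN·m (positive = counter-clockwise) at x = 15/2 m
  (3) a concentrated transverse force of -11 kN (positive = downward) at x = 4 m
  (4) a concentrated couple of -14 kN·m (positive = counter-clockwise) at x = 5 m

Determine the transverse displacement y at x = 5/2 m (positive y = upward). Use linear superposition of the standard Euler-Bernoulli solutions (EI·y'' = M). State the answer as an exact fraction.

Load 1 — triangular load w₀=7 kN/m (0→w₀ over full span):
  y_1 = -w₀x²(L-x)²(x+2L)/(120LEI) = -7·(5/2)²·(10-(5/2))²·((5/2)+2·10)/(120·10·50000) = -189/204800 m
Load 2 — applied couple M₀=7 kN·m at a=15/2 m (b=L-a=5/2):
  y_2 = (R_Ax³/6 - M_Ax²/2)/EI  [x≤a] with R_A=63/80, M_A=35/16 = ((63/80)·(5/2)³/6 - (35/16)·(5/2)²/2)/50000 = -49/512000 m
Load 3 — point force P=-11 kN at a=4 m (b=L-a=6):
  y_3 = -Pb²x²(3aL-(3a+b)x)/(6L³EI)  [x≤a] = -(-11)·6²·(5/2)²·(3·4·10-(3·4+6)·(5/2))/(6·10³·50000) = 99/160000 m
Load 4 — applied couple M₀=-14 kN·m at a=5 m (b=L-a=5):
  y_4 = (R_Ax³/6 - M_Ax²/2)/EI  [x≤a] with R_A=-21/10, M_A=-7/2 = ((-21/10)·(5/2)³/6 - (-7/2)·(5/2)²/2)/50000 = 7/64000 m
Superposition: y = Σ y_i = -1487/5120000 m ≈ -0.000290 m

y(5/2) = -1487/5120000 m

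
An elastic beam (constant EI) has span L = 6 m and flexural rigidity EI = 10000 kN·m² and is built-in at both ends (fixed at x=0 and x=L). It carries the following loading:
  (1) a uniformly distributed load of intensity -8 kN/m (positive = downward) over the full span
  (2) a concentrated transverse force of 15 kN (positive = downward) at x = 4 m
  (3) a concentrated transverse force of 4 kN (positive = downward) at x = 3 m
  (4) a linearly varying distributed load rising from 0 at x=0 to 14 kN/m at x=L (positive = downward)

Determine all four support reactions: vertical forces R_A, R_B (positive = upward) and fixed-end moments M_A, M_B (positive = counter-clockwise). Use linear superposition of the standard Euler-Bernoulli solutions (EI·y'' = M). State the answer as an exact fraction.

R_A = -248/45 kN, M_A = 37/15 kN·m, R_B = 833/45 kN, M_B = -263/15 kN·m

Load 1 — uniform load w=-8 kN/m over full span:
  R_A = wL/2 = (-8)·6/2 = -24 kN
  M_A = wL²/12 = (-8)·6²/12 = -24 kN·m
  R_B = wL/2 = (-8)·6/2 = -24 kN
  M_B = -wL²/12 = -(-8)·6²/12 = 24 kN·m
Load 2 — point force P=15 kN at a=4 m (b=L-a=2):
  R_A = Pb²(3a+b)/L³ = 15·2²·(3·4+2)/6³ = 35/9 kN
  M_A = Pab²/L² = 15·4·2²/6² = 20/3 kN·m
  R_B = Pa²(a+3b)/L³ = 15·4²·(4+3·2)/6³ = 100/9 kN
  M_B = -Pa²b/L² = -15·4²·2/6² = -40/3 kN·m
Load 3 — point force P=4 kN at a=3 m (b=L-a=3):
  R_A = Pb²(3a+b)/L³ = 4·3²·(3·3+3)/6³ = 2 kN
  M_A = Pab²/L² = 4·3·3²/6² = 3 kN·m
  R_B = Pa²(a+3b)/L³ = 4·3²·(3+3·3)/6³ = 2 kN
  M_B = -Pa²b/L² = -4·3²·3/6² = -3 kN·m
Load 4 — triangular load w₀=14 kN/m (0→w₀ over full span):
  R_A = 3w₀L/20 = 3·14·6/20 = 63/5 kN
  M_A = w₀L²/30 = 14·6²/30 = 84/5 kN·m
  R_B = 7w₀L/20 = 7·14·6/20 = 147/5 kN
  M_B = -w₀L²/20 = -14·6²/20 = -126/5 kN·m
Superposition: R_A = -248/45 kN, M_A = 37/15 kN·m, R_B = 833/45 kN, M_B = -263/15 kN·m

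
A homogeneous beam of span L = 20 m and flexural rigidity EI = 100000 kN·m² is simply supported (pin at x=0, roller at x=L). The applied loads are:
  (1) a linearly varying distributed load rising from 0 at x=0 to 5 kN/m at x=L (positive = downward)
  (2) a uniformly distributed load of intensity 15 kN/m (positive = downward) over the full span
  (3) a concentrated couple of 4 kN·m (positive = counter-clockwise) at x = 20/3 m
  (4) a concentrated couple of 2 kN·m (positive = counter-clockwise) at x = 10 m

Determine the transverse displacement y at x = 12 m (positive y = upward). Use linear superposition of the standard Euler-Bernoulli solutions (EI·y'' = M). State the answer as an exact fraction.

y(12) = -39097/112500 m

Load 1 — triangular load w₀=5 kN/m (0→w₀ over full span):
  y_1 = -w₀x(7L⁴-10L²x²+3x⁴)/(360LEI) = -5·12·(7·20⁴-10·20²·12²+3·12⁴)/(360·20·100000) = -2368/46875 m
Load 2 — uniform load w=15 kN/m over full span:
  y_2 = -wx(L³-2Lx²+x³)/(24EI) = -15·12·(20³-2·20·12²+12³)/(24·100000) = -186/625 m
Load 3 — applied couple M₀=4 kN·m at a=20/3 m (b=L-a=40/3):
  y_3 = (M₀x³/(6L)-M₀(x-a)²/2+C₁x)/EI  [x>a] with C₁=M₀(3b²-L²)/(6L)=40/9 = (4·12³/(6·20)-4·(12-(20/3))²/2+(40/9)·12)/100000 = 76/140625 m
Load 4 — applied couple M₀=2 kN·m at a=10 m (b=L-a=10):
  y_4 = (M₀x³/(6L)-M₀(x-a)²/2+C₁x)/EI  [x>a] with C₁=M₀(3b²-L²)/(6L)=-5/3 = (2·12³/(6·20)-2·(12-10)²/2+(-5/3)·12)/100000 = 3/62500 m
Superposition: y = Σ y_i = -39097/112500 m ≈ -0.347529 m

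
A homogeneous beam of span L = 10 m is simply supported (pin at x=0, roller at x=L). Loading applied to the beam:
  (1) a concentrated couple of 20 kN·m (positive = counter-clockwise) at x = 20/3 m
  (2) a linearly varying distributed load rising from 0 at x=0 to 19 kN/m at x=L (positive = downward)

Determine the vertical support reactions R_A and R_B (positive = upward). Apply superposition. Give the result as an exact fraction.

Load 1 — applied couple M₀=20 kN·m at a=20/3 m (b=L-a=10/3):
  R_A = M₀/L = 20/10 = 2 kN
  R_B = -M₀/L = -20/10 = -2 kN
Load 2 — triangular load w₀=19 kN/m (0→w₀ over full span):
  R_A = w₀L/6 = 19·10/6 = 95/3 kN
  R_B = w₀L/3 = 19·10/3 = 190/3 kN
Superposition: R_A = 101/3 kN, R_B = 184/3 kN

R_A = 101/3 kN, R_B = 184/3 kN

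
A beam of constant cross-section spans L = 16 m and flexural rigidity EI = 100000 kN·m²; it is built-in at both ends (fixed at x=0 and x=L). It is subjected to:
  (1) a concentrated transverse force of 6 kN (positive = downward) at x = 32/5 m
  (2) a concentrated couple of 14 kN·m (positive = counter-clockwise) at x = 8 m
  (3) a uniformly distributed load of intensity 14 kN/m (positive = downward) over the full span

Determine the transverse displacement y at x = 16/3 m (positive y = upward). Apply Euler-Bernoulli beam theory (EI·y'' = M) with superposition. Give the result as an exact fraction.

y(16/3) = -1901062/94921875 m

Load 1 — point force P=6 kN at a=32/5 m (b=L-a=48/5):
  y_1 = -Pb²x²(3aL-(3a+b)x)/(6L³EI)  [x≤a] = -6·(48/5)²·(16/3)²·(3·(32/5)·16-(3·(32/5)+(48/5))·(16/3))/(6·16³·100000) = -384/390625 m
Load 2 — applied couple M₀=14 kN·m at a=8 m (b=L-a=8):
  y_2 = (R_Ax³/6 - M_Ax²/2)/EI  [x≤a] with R_A=21/16, M_A=7/2 = ((21/16)·(16/3)³/6 - (7/2)·(16/3)²/2)/100000 = -14/84375 m
Load 3 — uniform load w=14 kN/m over full span:
  y_3 = -wx²(L-x)²/(24EI) = -14·(16/3)²·(16-(16/3))²/(24·100000) = -14336/759375 m
Superposition: y = Σ y_i = -1901062/94921875 m ≈ -0.020028 m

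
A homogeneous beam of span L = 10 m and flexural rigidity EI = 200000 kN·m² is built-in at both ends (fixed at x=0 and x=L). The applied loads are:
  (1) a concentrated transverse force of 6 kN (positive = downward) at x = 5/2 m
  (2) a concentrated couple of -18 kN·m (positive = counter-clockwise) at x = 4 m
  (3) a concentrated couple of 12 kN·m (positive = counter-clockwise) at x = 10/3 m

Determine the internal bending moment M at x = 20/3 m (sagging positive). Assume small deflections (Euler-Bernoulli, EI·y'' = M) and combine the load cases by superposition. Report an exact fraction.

M(20/3) = 2231/1200 kN·m

Load 1 — point force P=6 kN at a=5/2 m (b=L-a=15/2):
  M_1 = Pa²(a+3b)(L-x)/L³ - Pa²b/L²  [x>a] = 6·(5/2)²·((5/2)+3·(15/2))·(10-(20/3))/10³ - 6·(5/2)²·(15/2)/10² = 5/16 kN·m
Load 2 — applied couple M₀=-18 kN·m at a=4 m (b=L-a=6):
  M_2 = R_Ax - M_A - M₀  [x>a] with R_A=-324/125, M_A=-54/25 = (-324/125)·(20/3) - (-54/25) - (-18) = 72/25 kN·m
Load 3 — applied couple M₀=12 kN·m at a=10/3 m (b=L-a=20/3):
  M_3 = R_Ax - M_A - M₀  [x>a] with R_A=8/5, M_A=0 = (8/5)·(20/3) - 0 - 12 = -4/3 kN·m
Superposition: M = Σ M_i = 2231/1200 kN·m ≈ 1.859167 kN·m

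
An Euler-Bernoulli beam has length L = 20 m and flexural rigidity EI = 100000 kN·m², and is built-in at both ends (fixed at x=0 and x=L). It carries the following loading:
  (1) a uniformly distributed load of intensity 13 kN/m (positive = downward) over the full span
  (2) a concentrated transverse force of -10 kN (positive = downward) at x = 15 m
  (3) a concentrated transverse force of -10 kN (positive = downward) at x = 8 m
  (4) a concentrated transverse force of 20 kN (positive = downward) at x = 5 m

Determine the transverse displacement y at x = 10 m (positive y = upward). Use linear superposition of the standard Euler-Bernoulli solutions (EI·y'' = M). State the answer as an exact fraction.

y(10) = -3151/60000 m

Load 1 — uniform load w=13 kN/m over full span:
  y_1 = -wx²(L-x)²/(24EI) = -13·10²·(20-10)²/(24·100000) = -13/240 m
Load 2 — point force P=-10 kN at a=15 m (b=L-a=5):
  y_2 = -Pb²x²(3aL-(3a+b)x)/(6L³EI)  [x≤a] = -(-10)·5²·10²·(3·15·20-(3·15+5)·10)/(6·20³·100000) = 1/480 m
Load 3 — point force P=-10 kN at a=8 m (b=L-a=12):
  y_3 = -Pa²(L-x)²(3bL-(3b+a)(L-x))/(6L³EI)  [x>a] = -(-10)·8²·(20-10)²·(3·12·20-(3·12+8)·(20-10))/(6·20³·100000) = 7/1875 m
Load 4 — point force P=20 kN at a=5 m (b=L-a=15):
  y_4 = -Pa²(L-x)²(3bL-(3b+a)(L-x))/(6L³EI)  [x>a] = -20·5²·(20-10)²·(3·15·20-(3·15+5)·(20-10))/(6·20³·100000) = -1/240 m
Superposition: y = Σ y_i = -3151/60000 m ≈ -0.052517 m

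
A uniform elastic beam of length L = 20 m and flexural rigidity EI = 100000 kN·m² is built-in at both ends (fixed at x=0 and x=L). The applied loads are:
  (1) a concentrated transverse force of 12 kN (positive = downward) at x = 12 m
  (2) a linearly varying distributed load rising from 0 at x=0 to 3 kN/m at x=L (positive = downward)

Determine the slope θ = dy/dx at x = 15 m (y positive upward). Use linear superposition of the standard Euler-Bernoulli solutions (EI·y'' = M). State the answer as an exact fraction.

Load 1 — point force P=12 kN at a=12 m (b=L-a=8):
  θ_1 = Pa²(L-x)(2bL-(3b+a)(L-x))/(2L³EI)  [x>a] = 12·12²·(20-15)·(2·8·20-(3·8+12)·(20-15))/(2·20³·100000) = 189/250000 rad
Load 2 — triangular load w₀=3 kN/m (0→w₀ over full span):
  θ_2 = -w₀(2x(L-x)(L-2x)(x+2L)+x²(L-x)²)/(120LEI) = -3·(2·15·(20-15)·(20-2·15)·(15+2·20)+15²·(20-15)²)/(120·20·100000) = 123/128000 rad
Superposition: θ = Σ θ_i = 27471/16000000 rad ≈ 0.001717 rad

θ(15) = 27471/16000000 rad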